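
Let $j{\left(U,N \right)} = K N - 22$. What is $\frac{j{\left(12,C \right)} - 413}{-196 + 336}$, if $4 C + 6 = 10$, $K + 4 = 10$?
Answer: $- \frac{429}{140} \approx -3.0643$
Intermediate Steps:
$K = 6$ ($K = -4 + 10 = 6$)
$C = 1$ ($C = - \frac{3}{2} + \frac{1}{4} \cdot 10 = - \frac{3}{2} + \frac{5}{2} = 1$)
$j{\left(U,N \right)} = -22 + 6 N$ ($j{\left(U,N \right)} = 6 N - 22 = -22 + 6 N$)
$\frac{j{\left(12,C \right)} - 413}{-196 + 336} = \frac{\left(-22 + 6 \cdot 1\right) - 413}{-196 + 336} = \frac{\left(-22 + 6\right) - 413}{140} = \left(-16 - 413\right) \frac{1}{140} = \left(-429\right) \frac{1}{140} = - \frac{429}{140}$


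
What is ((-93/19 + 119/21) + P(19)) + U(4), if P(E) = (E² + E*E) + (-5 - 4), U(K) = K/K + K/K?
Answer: 40799/57 ≈ 715.77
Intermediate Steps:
U(K) = 2 (U(K) = 1 + 1 = 2)
P(E) = -9 + 2*E² (P(E) = (E² + E²) - 9 = 2*E² - 9 = -9 + 2*E²)
((-93/19 + 119/21) + P(19)) + U(4) = ((-93/19 + 119/21) + (-9 + 2*19²)) + 2 = ((-93*1/19 + 119*(1/21)) + (-9 + 2*361)) + 2 = ((-93/19 + 17/3) + (-9 + 722)) + 2 = (44/57 + 713) + 2 = 40685/57 + 2 = 40799/57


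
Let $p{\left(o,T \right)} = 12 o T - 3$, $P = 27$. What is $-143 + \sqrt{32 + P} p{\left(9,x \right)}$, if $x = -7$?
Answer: $-143 - 759 \sqrt{59} \approx -5973.0$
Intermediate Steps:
$p{\left(o,T \right)} = -3 + 12 T o$ ($p{\left(o,T \right)} = 12 T o - 3 = -3 + 12 T o$)
$-143 + \sqrt{32 + P} p{\left(9,x \right)} = -143 + \sqrt{32 + 27} \left(-3 + 12 \left(-7\right) 9\right) = -143 + \sqrt{59} \left(-3 - 756\right) = -143 + \sqrt{59} \left(-759\right) = -143 - 759 \sqrt{59}$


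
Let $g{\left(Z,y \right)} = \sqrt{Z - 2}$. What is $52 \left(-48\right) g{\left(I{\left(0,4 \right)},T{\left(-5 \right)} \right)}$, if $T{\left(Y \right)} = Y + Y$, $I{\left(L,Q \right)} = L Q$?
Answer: $- 2496 i \sqrt{2} \approx - 3529.9 i$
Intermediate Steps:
$T{\left(Y \right)} = 2 Y$
$g{\left(Z,y \right)} = \sqrt{-2 + Z}$
$52 \left(-48\right) g{\left(I{\left(0,4 \right)},T{\left(-5 \right)} \right)} = 52 \left(-48\right) \sqrt{-2 + 0 \cdot 4} = - 2496 \sqrt{-2 + 0} = - 2496 \sqrt{-2} = - 2496 i \sqrt{2}$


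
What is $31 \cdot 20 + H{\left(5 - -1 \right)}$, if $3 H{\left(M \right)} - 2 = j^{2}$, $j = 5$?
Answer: $629$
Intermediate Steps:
$H{\left(M \right)} = 9$ ($H{\left(M \right)} = \frac{2}{3} + \frac{5^{2}}{3} = \frac{2}{3} + \frac{1}{3} \cdot 25 = \frac{2}{3} + \frac{25}{3} = 9$)
$31 \cdot 20 + H{\left(5 - -1 \right)} = 31 \cdot 20 + 9 = 620 + 9 = 629$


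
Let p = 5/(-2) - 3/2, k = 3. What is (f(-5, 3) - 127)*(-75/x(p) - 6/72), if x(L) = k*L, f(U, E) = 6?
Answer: -4477/6 ≈ -746.17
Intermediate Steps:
p = -4 (p = 5*(-½) - 3*½ = -5/2 - 3/2 = -4)
x(L) = 3*L
(f(-5, 3) - 127)*(-75/x(p) - 6/72) = (6 - 127)*(-75/(3*(-4)) - 6/72) = -121*(-75/(-12) - 6*1/72) = -121*(-75*(-1/12) - 1/12) = -121*(25/4 - 1/12) = -121*37/6 = -4477/6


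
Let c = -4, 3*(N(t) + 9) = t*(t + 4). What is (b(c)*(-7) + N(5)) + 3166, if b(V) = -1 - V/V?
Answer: 3186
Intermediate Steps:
N(t) = -9 + t*(4 + t)/3 (N(t) = -9 + (t*(t + 4))/3 = -9 + (t*(4 + t))/3 = -9 + t*(4 + t)/3)
b(V) = -2 (b(V) = -1 - 1*1 = -1 - 1 = -2)
(b(c)*(-7) + N(5)) + 3166 = (-2*(-7) + (-9 + (⅓)*5² + (4/3)*5)) + 3166 = (14 + (-9 + (⅓)*25 + 20/3)) + 3166 = (14 + (-9 + 25/3 + 20/3)) + 3166 = (14 + 6) + 3166 = 20 + 3166 = 3186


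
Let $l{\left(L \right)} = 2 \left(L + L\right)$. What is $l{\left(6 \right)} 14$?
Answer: $336$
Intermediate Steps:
$l{\left(L \right)} = 4 L$ ($l{\left(L \right)} = 2 \cdot 2 L = 4 L$)
$l{\left(6 \right)} 14 = 4 \cdot 6 \cdot 14 = 24 \cdot 14 = 336$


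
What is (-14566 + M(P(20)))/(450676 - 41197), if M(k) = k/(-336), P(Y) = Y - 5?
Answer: -543799/15287216 ≈ -0.035572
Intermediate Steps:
P(Y) = -5 + Y
M(k) = -k/336 (M(k) = k*(-1/336) = -k/336)
(-14566 + M(P(20)))/(450676 - 41197) = (-14566 - (-5 + 20)/336)/(450676 - 41197) = (-14566 - 1/336*15)/409479 = (-14566 - 5/112)*(1/409479) = -1631397/112*1/409479 = -543799/15287216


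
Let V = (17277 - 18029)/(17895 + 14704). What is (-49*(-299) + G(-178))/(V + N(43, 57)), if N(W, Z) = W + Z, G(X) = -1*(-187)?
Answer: 241851981/1629574 ≈ 148.41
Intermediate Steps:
G(X) = 187
V = -752/32599 ≈ -0.023068
(-49*(-299) + G(-178))/(V + N(43, 57)) = (-49*(-299) + 187)/(-752/32599 + (43 + 57)) = (14651 + 187)/(-752/32599 + 100) = 14838/(3259148/32599) = 14838*(32599/3259148) = 241851981/1629574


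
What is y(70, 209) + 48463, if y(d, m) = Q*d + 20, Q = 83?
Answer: 54293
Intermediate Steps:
y(d, m) = 20 + 83*d (y(d, m) = 83*d + 20 = 20 + 83*d)
y(70, 209) + 48463 = (20 + 83*70) + 48463 = (20 + 5810) + 48463 = 5830 + 48463 = 54293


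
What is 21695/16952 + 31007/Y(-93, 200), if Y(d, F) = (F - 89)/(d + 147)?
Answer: 9462154667/627224 ≈ 15086.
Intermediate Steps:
Y(d, F) = (-89 + F)/(147 + d)
21695/16952 + 31007/Y(-93, 200) = 21695/16952 + 31007/(((-89 + 200)/(147 - 93))) = 21695*(1/16952) + 31007/((111/54)) = 21695/16952 + 31007/(((1/54)*111)) = 21695/16952 + 31007/(37/18) = 21695/16952 + 31007*(18/37) = 21695/16952 + 558126/37 = 9462154667/627224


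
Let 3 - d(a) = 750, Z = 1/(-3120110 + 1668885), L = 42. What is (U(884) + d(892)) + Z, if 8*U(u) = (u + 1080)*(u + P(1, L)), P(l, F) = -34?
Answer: 301750311799/1451225 ≈ 2.0793e+5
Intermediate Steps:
Z = -1/1451225 (Z = 1/(-1451225) = -1/1451225 ≈ -6.8907e-7)
U(u) = (-34 + u)*(1080 + u)/8 (U(u) = ((u + 1080)*(u - 34))/8 = ((1080 + u)*(-34 + u))/8 = ((-34 + u)*(1080 + u))/8 = (-34 + u)*(1080 + u)/8)
d(a) = -747 (d(a) = 3 - 1*750 = 3 - 750 = -747)
(U(884) + d(892)) + Z = ((-4590 + (1/8)*884**2 + (523/4)*884) - 747) - 1/1451225 = ((-4590 + (1/8)*781456 + 115583) - 747) - 1/1451225 = ((-4590 + 97682 + 115583) - 747) - 1/1451225 = (208675 - 747) - 1/1451225 = 207928 - 1/1451225 = 301750311799/1451225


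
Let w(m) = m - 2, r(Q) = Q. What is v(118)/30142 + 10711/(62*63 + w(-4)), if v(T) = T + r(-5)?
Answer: 161645831/58776900 ≈ 2.7502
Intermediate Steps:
w(m) = -2 + m
v(T) = -5 + T (v(T) = T - 5 = -5 + T)
v(118)/30142 + 10711/(62*63 + w(-4)) = (-5 + 118)/30142 + 10711/(62*63 + (-2 - 4)) = 113*(1/30142) + 10711/(3906 - 6) = 113/30142 + 10711/3900 = 161645831/58776900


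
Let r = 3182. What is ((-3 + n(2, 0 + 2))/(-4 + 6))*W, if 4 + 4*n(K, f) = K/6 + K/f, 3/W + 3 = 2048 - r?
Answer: 11/2274 ≈ 0.0048373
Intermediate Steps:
W = -1/379 (W = 3/(-3 + (2048 - 1*3182)) = 3/(-3 + (2048 - 3182)) = 3/(-3 - 1134) = 3/(-1137) = 3*(-1/1137) = -1/379 ≈ -0.0026385)
n(K, f) = -1 + K/24 + K/(4*f) (n(K, f) = -1 + (K/6 + K/f)/4 = -1 + (K/24 + K/(4*f)) = -1 + K/24 + K/(4*f))
((-3 + n(2, 0 + 2))/(-4 + 6))*W = ((-3 + (-1 + (1/24)*2 + (¼)*2/(0 + 2)))/(-4 + 6))*(-1/379) = ((-3 + (-1 + 1/12 + (¼)*2/2))/2)*(-1/379) = ((-3 + (-1 + 1/12 + (¼)*2*(½)))*(½))*(-1/379) = ((-3 + (-1 + 1/12 + ¼))*(½))*(-1/379) = ((-3 - ⅔)*(½))*(-1/379) = -11/3*½*(-1/379) = -11/6*(-1/379) = 11/2274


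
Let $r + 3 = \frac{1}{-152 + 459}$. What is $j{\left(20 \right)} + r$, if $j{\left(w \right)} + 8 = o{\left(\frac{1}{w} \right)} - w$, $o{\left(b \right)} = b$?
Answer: $- \frac{190013}{6140} \approx -30.947$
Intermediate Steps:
$j{\left(w \right)} = -8 + \frac{1}{w} - w$ ($j{\left(w \right)} = -8 - \left(w - \frac{1}{w}\right) = -8 + \frac{1}{w} - w$)
$r = - \frac{920}{307}$ ($r = -3 + \frac{1}{-152 + 459} = -3 + \frac{1}{307} = - \frac{920}{307} \approx -2.9967$)
$j{\left(20 \right)} + r = \left(-8 + \frac{1}{20} - 20\right) - \frac{920}{307} = - \frac{559}{20} - \frac{920}{307} = - \frac{190013}{6140}$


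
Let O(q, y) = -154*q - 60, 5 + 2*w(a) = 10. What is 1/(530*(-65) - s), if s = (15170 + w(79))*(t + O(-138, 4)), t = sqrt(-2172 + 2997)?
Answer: -257256056/82725696000704795 + 12138*sqrt(33)/16545139200140959 ≈ -3.1055e-9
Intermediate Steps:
t = 5*sqrt(33) (t = sqrt(825) = 5*sqrt(33) ≈ 28.723)
w(a) = 5/2 (w(a) = -5/2 + (1/2)*10 = -5/2 + 5 = 5/2)
O(q, y) = -60 - 154*q
s = 321535620 + 151725*sqrt(33)/2 (s = (15170 + 5/2)*(5*sqrt(33) + (-60 - 154*(-138))) = 30345*(5*sqrt(33) + (-60 + 21252))/2 = 30345*(5*sqrt(33) + 21192)/2 = 30345*(21192 + 5*sqrt(33))/2 = 321535620 + 151725*sqrt(33)/2 ≈ 3.2197e+8)
1/(530*(-65) - s) = 1/(530*(-65) - (321535620 + 151725*sqrt(33)/2)) = 1/(-34450 + (-321535620 - 151725*sqrt(33)/2)) = 1/(-321570070 - 151725*sqrt(33)/2)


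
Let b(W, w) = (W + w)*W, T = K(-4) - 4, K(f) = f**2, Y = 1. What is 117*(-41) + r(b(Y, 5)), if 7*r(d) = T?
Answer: -33567/7 ≈ -4795.3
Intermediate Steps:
T = 12 (T = (-4)**2 - 4 = 16 - 4 = 12)
b(W, w) = W*(W + w)
r(d) = 12/7 (r(d) = (1/7)*12 = 12/7)
117*(-41) + r(b(Y, 5)) = 117*(-41) + 12/7 = -4797 + 12/7 = -33567/7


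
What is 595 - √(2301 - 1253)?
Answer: 595 - 2*√262 ≈ 562.63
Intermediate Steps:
595 - √(2301 - 1253) = 595 - √1048 = 595 - 2*√262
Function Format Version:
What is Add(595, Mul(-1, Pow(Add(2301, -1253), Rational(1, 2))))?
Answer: Add(595, Mul(-2, Pow(262, Rational(1, 2)))) ≈ 562.63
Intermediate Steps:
Add(595, Mul(-1, Pow(Add(2301, -1253), Rational(1, 2)))) = Add(595, Mul(-1, Pow(1048, Rational(1, 2)))) = Add(595, Mul(-1, Mul(2, Pow(262, Rational(1, 2))))) = Add(595, Mul(-2, Pow(262, Rational(1, 2))))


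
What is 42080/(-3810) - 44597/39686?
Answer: -183990145/15120366 ≈ -12.168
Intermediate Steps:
42080/(-3810) - 44597/39686 = 42080*(-1/3810) - 44597*1/39686 = -4208/381 - 44597/39686 = -183990145/15120366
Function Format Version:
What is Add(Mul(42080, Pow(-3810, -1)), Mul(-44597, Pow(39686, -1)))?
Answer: Rational(-183990145, 15120366) ≈ -12.168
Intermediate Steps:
Add(Mul(42080, Pow(-3810, -1)), Mul(-44597, Pow(39686, -1))) = Add(Mul(42080, Rational(-1, 3810)), Mul(-44597, Rational(1, 39686))) = Add(Rational(-4208, 381), Rational(-44597, 39686)) = Rational(-183990145, 15120366)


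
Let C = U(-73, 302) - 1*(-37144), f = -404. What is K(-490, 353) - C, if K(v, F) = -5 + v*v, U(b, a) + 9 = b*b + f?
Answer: 198035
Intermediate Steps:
U(b, a) = -413 + b² (U(b, a) = -9 + (b*b - 404) = -9 + (b² - 404) = -9 + (-404 + b²) = -413 + b²)
C = 42060 (C = (-413 + (-73)²) - 1*(-37144) = (-413 + 5329) + 37144 = 4916 + 37144 = 42060)
K(v, F) = -5 + v²
K(-490, 353) - C = (-5 + (-490)²) - 1*42060 = (-5 + 240100) - 42060 = 240095 - 42060 = 198035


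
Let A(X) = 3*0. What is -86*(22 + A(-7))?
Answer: -1892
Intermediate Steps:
A(X) = 0
-86*(22 + A(-7)) = -86*(22 + 0) = -86*22 = -1892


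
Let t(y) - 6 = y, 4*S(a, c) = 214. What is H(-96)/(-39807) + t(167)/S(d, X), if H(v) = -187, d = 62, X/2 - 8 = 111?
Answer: 13793231/4259349 ≈ 3.2383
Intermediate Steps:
X = 238 (X = 16 + 2*111 = 16 + 222 = 238)
S(a, c) = 107/2 (S(a, c) = (¼)*214 = 107/2)
t(y) = 6 + y
H(-96)/(-39807) + t(167)/S(d, X) = -187/(-39807) + (6 + 167)/(107/2) = -187*(-1/39807) + 173*(2/107) = 187/39807 + 346/107 = 13793231/4259349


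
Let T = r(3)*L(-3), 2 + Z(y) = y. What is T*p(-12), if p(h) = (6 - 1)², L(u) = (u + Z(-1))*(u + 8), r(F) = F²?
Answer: -6750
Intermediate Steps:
Z(y) = -2 + y
L(u) = (-3 + u)*(8 + u) (L(u) = (u + (-2 - 1))*(u + 8) = (u - 3)*(8 + u) = (-3 + u)*(8 + u))
p(h) = 25 (p(h) = 5² = 25)
T = -270 (T = 3²*(-24 + (-3)² + 5*(-3)) = 9*(-24 + 9 - 15) = 9*(-30) = -270)
T*p(-12) = -270*25 = -6750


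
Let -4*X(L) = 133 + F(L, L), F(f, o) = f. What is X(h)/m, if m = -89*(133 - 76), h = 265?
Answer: 199/10146 ≈ 0.019614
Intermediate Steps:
X(L) = -133/4 - L/4 (X(L) = -(133 + L)/4 = -133/4 - L/4)
m = -5073 (m = -89*57 = -5073)
X(h)/m = (-133/4 - ¼*265)/(-5073) = (-133/4 - 265/4)*(-1/5073) = -199/2*(-1/5073) = 199/10146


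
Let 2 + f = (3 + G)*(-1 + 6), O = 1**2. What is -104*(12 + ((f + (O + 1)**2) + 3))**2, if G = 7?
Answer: -466856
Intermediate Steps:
O = 1
f = 48 (f = -2 + (3 + 7)*(-1 + 6) = -2 + 10*5 = -2 + 50 = 48)
-104*(12 + ((f + (O + 1)**2) + 3))**2 = -104*(12 + ((48 + (1 + 1)**2) + 3))**2 = -104*(12 + ((48 + 2**2) + 3))**2 = -104*(12 + ((48 + 4) + 3))**2 = -104*(12 + (52 + 3))**2 = -104*(12 + 55)**2 = -104*67**2 = -104*4489 = -466856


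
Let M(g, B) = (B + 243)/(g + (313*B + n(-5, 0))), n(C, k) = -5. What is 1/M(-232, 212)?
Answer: 66119/455 ≈ 145.32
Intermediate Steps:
M(g, B) = (243 + B)/(-5 + g + 313*B) (M(g, B) = (B + 243)/(g + (313*B - 5)) = (243 + B)/(g + (-5 + 313*B)) = (243 + B)/(-5 + g + 313*B))
1/M(-232, 212) = 1/((243 + 212)/(-5 - 232 + 313*212)) = 1/(455/(-5 - 232 + 66356)) = 1/(455/66119) = 66119/455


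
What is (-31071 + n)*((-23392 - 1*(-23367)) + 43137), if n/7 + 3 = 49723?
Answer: 13665167528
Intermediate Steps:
n = 348040 (n = -21 + 7*49723 = -21 + 348061 = 348040)
(-31071 + n)*((-23392 - 1*(-23367)) + 43137) = (-31071 + 348040)*((-23392 - 1*(-23367)) + 43137) = 316969*((-23392 + 23367) + 43137) = 316969*(-25 + 43137) = 316969*43112 = 13665167528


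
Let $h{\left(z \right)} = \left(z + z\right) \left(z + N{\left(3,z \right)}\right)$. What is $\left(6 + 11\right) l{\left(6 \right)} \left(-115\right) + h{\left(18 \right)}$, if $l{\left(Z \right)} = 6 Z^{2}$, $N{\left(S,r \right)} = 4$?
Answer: $-421488$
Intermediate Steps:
$h{\left(z \right)} = 2 z \left(4 + z\right)$ ($h{\left(z \right)} = \left(z + z\right) \left(z + 4\right) = 2 z \left(4 + z\right)$)
$\left(6 + 11\right) l{\left(6 \right)} \left(-115\right) + h{\left(18 \right)} = \left(6 + 11\right) 6 \cdot 6^{2} \left(-115\right) + 2 \cdot 18 \left(4 + 18\right) = 17 \cdot 6 \cdot 36 \left(-115\right) + 2 \cdot 18 \cdot 22 = 17 \cdot 216 \left(-115\right) + 792 = 3672 \left(-115\right) + 792 = -422280 + 792 = -421488$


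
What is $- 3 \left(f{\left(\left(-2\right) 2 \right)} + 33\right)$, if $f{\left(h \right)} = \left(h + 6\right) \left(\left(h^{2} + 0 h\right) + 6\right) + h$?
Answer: $-219$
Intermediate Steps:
$f{\left(h \right)} = h + \left(6 + h\right) \left(6 + h^{2}\right)$ ($f{\left(h \right)} = \left(6 + h\right) \left(\left(h^{2} + 0\right) + 6\right) + h = \left(6 + h\right) \left(h^{2} + 6\right) + h = \left(6 + h\right) \left(6 + h^{2}\right) + h = h + \left(6 + h\right) \left(6 + h^{2}\right)$)
$- 3 \left(f{\left(\left(-2\right) 2 \right)} + 33\right) = - 3 \left(\left(36 + \left(\left(-2\right) 2\right)^{3} + 6 \left(\left(-2\right) 2\right)^{2} + 7 \left(\left(-2\right) 2\right)\right) + 33\right) = - 3 \left(\left(36 + \left(-4\right)^{3} + 6 \left(-4\right)^{2} + 7 \left(-4\right)\right) + 33\right) = - 3 \left(\left(36 - 64 + 6 \cdot 16 - 28\right) + 33\right) = - 3 \left(\left(36 - 64 + 96 - 28\right) + 33\right) = - 3 \left(40 + 33\right) = \left(-3\right) 73 = -219$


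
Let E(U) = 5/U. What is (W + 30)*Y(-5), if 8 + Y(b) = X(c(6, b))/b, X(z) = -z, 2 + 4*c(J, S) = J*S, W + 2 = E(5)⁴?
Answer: -1392/5 ≈ -278.40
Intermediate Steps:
W = -1 (W = -2 + (5/5)⁴ = -2 + (5*(⅕))⁴ = -2 + 1⁴ = -2 + 1 = -1)
c(J, S) = -½ + J*S/4 (c(J, S) = -½ + (J*S)/4 = -½ + J*S/4)
Y(b) = -8 + (½ - 3*b/2)/b (Y(b) = -8 + (-(-½ + (¼)*6*b))/b = -8 + (-(-½ + 3*b/2))/b = -8 + (½ - 3*b/2)/b)
(W + 30)*Y(-5) = (-1 + 30)*((½)*(1 - 19*(-5))/(-5)) = 29*((½)*(-⅕)*(1 + 95)) = 29*((½)*(-⅕)*96) = 29*(-48/5) = -1392/5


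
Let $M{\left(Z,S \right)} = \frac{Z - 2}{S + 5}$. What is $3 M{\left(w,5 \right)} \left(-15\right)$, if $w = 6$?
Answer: $-18$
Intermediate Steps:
$M{\left(Z,S \right)} = \frac{-2 + Z}{5 + S}$
$3 M{\left(w,5 \right)} \left(-15\right) = 3 \frac{-2 + 6}{5 + 5} \left(-15\right) = 3 \cdot \frac{1}{10} \cdot 4 \left(-15\right) = 3 \cdot \frac{2}{5} \left(-15\right) = \frac{6}{5} \left(-15\right) = -18$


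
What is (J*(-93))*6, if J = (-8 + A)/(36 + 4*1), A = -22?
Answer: 837/2 ≈ 418.50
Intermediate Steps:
J = -¾ (J = (-8 - 22)/(36 + 4*1) = -30/(36 + 4) = -30/40 = -30*1/40 = -¾ ≈ -0.75000)
(J*(-93))*6 = -¾*(-93)*6 = (279/4)*6 = 837/2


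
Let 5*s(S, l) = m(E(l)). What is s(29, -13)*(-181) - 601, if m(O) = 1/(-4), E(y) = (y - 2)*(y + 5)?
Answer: -11839/20 ≈ -591.95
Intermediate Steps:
E(y) = (-2 + y)*(5 + y)
m(O) = -1/4
s(S, l) = -1/20 (s(S, l) = (1/5)*(-1/4) = -1/20)
s(29, -13)*(-181) - 601 = -1/20*(-181) - 601 = 181/20 - 601 = -11839/20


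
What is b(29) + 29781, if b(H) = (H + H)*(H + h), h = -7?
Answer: 31057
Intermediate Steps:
b(H) = 2*H*(-7 + H) (b(H) = (H + H)*(H - 7) = (2*H)*(-7 + H) = 2*H*(-7 + H))
b(29) + 29781 = 2*29*(-7 + 29) + 29781 = 2*29*22 + 29781 = 1276 + 29781 = 31057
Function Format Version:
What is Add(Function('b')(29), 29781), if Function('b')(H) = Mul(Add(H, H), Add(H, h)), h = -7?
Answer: 31057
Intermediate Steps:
Function('b')(H) = Mul(2, H, Add(-7, H)) (Function('b')(H) = Mul(Add(H, H), Add(H, -7)) = Mul(Mul(2, H), Add(-7, H)) = Mul(2, H, Add(-7, H)))
Add(Function('b')(29), 29781) = Add(Mul(2, 29, Add(-7, 29)), 29781) = Add(Mul(2, 29, 22), 29781) = Add(1276, 29781) = 31057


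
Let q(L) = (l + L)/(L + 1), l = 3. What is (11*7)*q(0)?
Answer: 231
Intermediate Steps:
q(L) = (3 + L)/(1 + L) (q(L) = (3 + L)/(L + 1) = (3 + L)/(1 + L))
(11*7)*q(0) = (11*7)*((3 + 0)/(1 + 0)) = 77*(3/1) = 77*(1*3) = 77*3 = 231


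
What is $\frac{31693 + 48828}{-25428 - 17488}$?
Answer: $- \frac{80521}{42916} \approx -1.8762$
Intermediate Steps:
$\frac{31693 + 48828}{-25428 - 17488} = \frac{80521}{-42916} = 80521 \left(- \frac{1}{42916}\right) = - \frac{80521}{42916}$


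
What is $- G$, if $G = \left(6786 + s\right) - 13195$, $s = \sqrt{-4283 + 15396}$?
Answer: $6409 - \sqrt{11113} \approx 6303.6$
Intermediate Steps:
$s = \sqrt{11113} \approx 105.42$
$G = -6409 + \sqrt{11113}$ ($G = \left(6786 + \sqrt{11113}\right) - 13195 = -6409 + \sqrt{11113} \approx -6303.6$)
$- G = - (-6409 + \sqrt{11113}) = 6409 - \sqrt{11113}$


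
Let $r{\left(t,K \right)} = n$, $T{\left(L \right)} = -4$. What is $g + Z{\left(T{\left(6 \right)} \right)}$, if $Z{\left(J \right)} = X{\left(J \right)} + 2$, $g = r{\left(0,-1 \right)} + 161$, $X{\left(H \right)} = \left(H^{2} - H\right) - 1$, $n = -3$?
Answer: $179$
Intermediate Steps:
$X{\left(H \right)} = -1 + H^{2} - H$
$r{\left(t,K \right)} = -3$
$g = 158$ ($g = -3 + 161 = 158$)
$Z{\left(J \right)} = 1 + J^{2} - J$ ($Z{\left(J \right)} = \left(-1 + J^{2} - J\right) + 2 = 1 + J^{2} - J$)
$g + Z{\left(T{\left(6 \right)} \right)} = 158 + \left(1 + \left(-4\right)^{2} - -4\right) = 158 + \left(1 + 16 + 4\right) = 158 + 21 = 179$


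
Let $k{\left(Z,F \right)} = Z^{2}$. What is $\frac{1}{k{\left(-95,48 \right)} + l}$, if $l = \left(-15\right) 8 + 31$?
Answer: $\frac{1}{8936} \approx 0.00011191$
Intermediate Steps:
$l = -89$ ($l = -120 + 31 = -89$)
$\frac{1}{k{\left(-95,48 \right)} + l} = \frac{1}{\left(-95\right)^{2} - 89} = \frac{1}{9025 - 89} = \frac{1}{8936}$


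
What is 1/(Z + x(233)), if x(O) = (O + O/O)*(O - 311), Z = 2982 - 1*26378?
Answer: -1/41648 ≈ -2.4011e-5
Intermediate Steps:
Z = -23396 (Z = 2982 - 26378 = -23396)
x(O) = (1 + O)*(-311 + O) (x(O) = (O + 1)*(-311 + O) = (1 + O)*(-311 + O))
1/(Z + x(233)) = 1/(-23396 + (-311 + 233**2 - 310*233)) = 1/(-23396 + (-311 + 54289 - 72230)) = 1/(-23396 - 18252) = 1/(-41648) = -1/41648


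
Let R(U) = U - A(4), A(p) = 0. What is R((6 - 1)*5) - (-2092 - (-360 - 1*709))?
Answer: 1048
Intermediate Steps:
R(U) = U (R(U) = U - 1*0 = U + 0 = U)
R((6 - 1)*5) - (-2092 - (-360 - 1*709)) = (6 - 1)*5 - (-2092 - (-360 - 1*709)) = 5*5 - (-2092 - (-360 - 709)) = 25 - (-2092 - 1*(-1069)) = 25 - (-2092 + 1069) = 25 - 1*(-1023) = 25 + 1023 = 1048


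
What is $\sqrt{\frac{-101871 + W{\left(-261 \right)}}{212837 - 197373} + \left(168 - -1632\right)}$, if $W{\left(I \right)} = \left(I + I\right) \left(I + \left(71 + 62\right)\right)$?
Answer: $\frac{3 \sqrt{11941706730}}{7732} \approx 42.4$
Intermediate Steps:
$W{\left(I \right)} = 2 I \left(133 + I\right)$ ($W{\left(I \right)} = 2 I \left(I + 133\right) = 2 I \left(133 + I\right)$)
$\sqrt{\frac{-101871 + W{\left(-261 \right)}}{212837 - 197373} + \left(168 - -1632\right)} = \sqrt{\frac{-101871 + 2 \left(-261\right) \left(133 - 261\right)}{212837 - 197373} + \left(168 - -1632\right)} = \sqrt{\frac{-101871 + 2 \left(-261\right) \left(-128\right)}{15464} + \left(168 + 1632\right)} = \sqrt{\left(-101871 + 66816\right) \frac{1}{15464} + 1800} = \sqrt{\left(-35055\right) \frac{1}{15464} + 1800} = \sqrt{- \frac{35055}{15464} + 1800} = \sqrt{\frac{27800145}{15464}} = \frac{3 \sqrt{11941706730}}{7732}$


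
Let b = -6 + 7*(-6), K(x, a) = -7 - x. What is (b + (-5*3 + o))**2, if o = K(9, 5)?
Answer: 6241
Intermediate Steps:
o = -16 (o = -7 - 1*9 = -7 - 9 = -16)
b = -48 (b = -6 - 42 = -48)
(b + (-5*3 + o))**2 = (-48 + (-5*3 - 16))**2 = (-48 + (-15 - 16))**2 = (-48 - 31)**2 = (-79)**2 = 6241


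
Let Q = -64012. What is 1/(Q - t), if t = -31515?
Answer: -1/32497 ≈ -3.0772e-5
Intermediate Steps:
1/(Q - t) = 1/(-64012 - 1*(-31515)) = 1/(-64012 + 31515) = 1/(-32497) = -1/32497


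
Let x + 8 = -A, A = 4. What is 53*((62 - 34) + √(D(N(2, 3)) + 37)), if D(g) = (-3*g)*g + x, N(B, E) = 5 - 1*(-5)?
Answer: 1484 + 265*I*√11 ≈ 1484.0 + 878.91*I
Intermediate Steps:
N(B, E) = 10 (N(B, E) = 5 + 5 = 10)
x = -12 (x = -8 - 1*4 = -8 - 4 = -12)
D(g) = -12 - 3*g² (D(g) = (-3*g)*g - 12 = -3*g² - 12 = -12 - 3*g²)
53*((62 - 34) + √(D(N(2, 3)) + 37)) = 53*((62 - 34) + √((-12 - 3*10²) + 37)) = 53*(28 + √((-12 - 3*100) + 37)) = 53*(28 + √((-12 - 300) + 37)) = 53*(28 + √(-312 + 37)) = 53*(28 + √(-275)) = 53*(28 + 5*I*√11) = 1484 + 265*I*√11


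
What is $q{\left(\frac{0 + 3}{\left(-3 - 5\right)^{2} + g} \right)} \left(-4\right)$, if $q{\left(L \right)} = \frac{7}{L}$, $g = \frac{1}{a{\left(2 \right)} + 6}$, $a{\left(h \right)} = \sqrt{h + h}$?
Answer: $- \frac{1197}{2} \approx -598.5$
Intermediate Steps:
$a{\left(h \right)} = \sqrt{2} \sqrt{h}$ ($a{\left(h \right)} = \sqrt{2 h} = \sqrt{2} \sqrt{h}$)
$g = \frac{1}{8}$ ($g = \frac{1}{\sqrt{2} \sqrt{2} + 6} = \frac{1}{2 + 6} = \frac{1}{8} \approx 0.125$)
$q{\left(\frac{0 + 3}{\left(-3 - 5\right)^{2} + g} \right)} \left(-4\right) = \frac{7}{\left(0 + 3\right) \frac{1}{\left(-3 - 5\right)^{2} + \frac{1}{8}}} \left(-4\right) = \frac{7}{3 \frac{1}{\left(-8\right)^{2} + \frac{1}{8}}} \left(-4\right) = \frac{7}{3 \frac{1}{64 + \frac{1}{8}}} \left(-4\right) = \frac{7}{3 \frac{1}{\frac{513}{8}}} \left(-4\right) = \frac{7}{3 \cdot \frac{8}{513}} \left(-4\right) = \frac{7}{\frac{8}{171}} \left(-4\right) = 7 \cdot \frac{171}{8} \left(-4\right) = \frac{1197}{8} \left(-4\right) = - \frac{1197}{2}$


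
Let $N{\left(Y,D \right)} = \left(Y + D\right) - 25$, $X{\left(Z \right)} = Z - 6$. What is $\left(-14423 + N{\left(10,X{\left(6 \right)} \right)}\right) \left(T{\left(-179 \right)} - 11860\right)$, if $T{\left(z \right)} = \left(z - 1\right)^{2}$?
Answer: $-296556520$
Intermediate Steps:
$X{\left(Z \right)} = -6 + Z$ ($X{\left(Z \right)} = Z - 6 = -6 + Z$)
$N{\left(Y,D \right)} = -25 + D + Y$ ($N{\left(Y,D \right)} = \left(D + Y\right) - 25 = -25 + D + Y$)
$T{\left(z \right)} = \left(-1 + z\right)^{2}$
$\left(-14423 + N{\left(10,X{\left(6 \right)} \right)}\right) \left(T{\left(-179 \right)} - 11860\right) = \left(-14423 + \left(-25 + \left(-6 + 6\right) + 10\right)\right) \left(\left(-1 - 179\right)^{2} - 11860\right) = \left(-14423 + \left(-25 + 0 + 10\right)\right) \left(\left(-180\right)^{2} - 11860\right) = \left(-14423 - 15\right) \left(32400 - 11860\right) = \left(-14438\right) 20540 = -296556520$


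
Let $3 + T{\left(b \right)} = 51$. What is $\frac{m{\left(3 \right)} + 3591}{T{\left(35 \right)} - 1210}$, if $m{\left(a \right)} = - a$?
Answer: $- \frac{1794}{581} \approx -3.0878$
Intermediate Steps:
$T{\left(b \right)} = 48$ ($T{\left(b \right)} = -3 + 51 = 48$)
$\frac{m{\left(3 \right)} + 3591}{T{\left(35 \right)} - 1210} = \frac{\left(-1\right) 3 + 3591}{48 - 1210} = \frac{-3 + 3591}{-1162} = 3588 \left(- \frac{1}{1162}\right) = - \frac{1794}{581}$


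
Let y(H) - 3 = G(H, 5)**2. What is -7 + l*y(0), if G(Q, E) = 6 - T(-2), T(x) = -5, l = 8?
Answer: 985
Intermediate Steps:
G(Q, E) = 11 (G(Q, E) = 6 - 1*(-5) = 6 + 5 = 11)
y(H) = 124 (y(H) = 3 + 11**2 = 3 + 121 = 124)
-7 + l*y(0) = -7 + 8*124 = -7 + 992 = 985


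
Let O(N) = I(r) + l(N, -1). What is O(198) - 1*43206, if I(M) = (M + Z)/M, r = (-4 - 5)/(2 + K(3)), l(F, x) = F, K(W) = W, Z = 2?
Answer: -387073/9 ≈ -43008.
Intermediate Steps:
r = -9/5 (r = (-4 - 5)/(2 + 3) = -9/5 ≈ -1.8000)
I(M) = (2 + M)/M (I(M) = (M + 2)/M = (2 + M)/M)
O(N) = -⅑ + N (O(N) = (2 - 9/5)/(-9/5) + N = -5/9*⅕ + N = -⅑ + N)
O(198) - 1*43206 = (-⅑ + 198) - 1*43206 = 1781/9 - 43206 = -387073/9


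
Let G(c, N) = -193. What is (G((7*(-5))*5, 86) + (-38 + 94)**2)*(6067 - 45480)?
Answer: -115992459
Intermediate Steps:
(G((7*(-5))*5, 86) + (-38 + 94)**2)*(6067 - 45480) = (-193 + (-38 + 94)**2)*(6067 - 45480) = (-193 + 56**2)*(-39413) = (-193 + 3136)*(-39413) = 2943*(-39413) = -115992459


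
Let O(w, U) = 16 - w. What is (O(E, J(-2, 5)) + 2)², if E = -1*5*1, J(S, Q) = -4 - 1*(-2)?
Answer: 529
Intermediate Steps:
J(S, Q) = -2 (J(S, Q) = -4 + 2 = -2)
E = -5 (E = -5*1 = -5)
(O(E, J(-2, 5)) + 2)² = ((16 - 1*(-5)) + 2)² = ((16 + 5) + 2)² = (21 + 2)² = 23² = 529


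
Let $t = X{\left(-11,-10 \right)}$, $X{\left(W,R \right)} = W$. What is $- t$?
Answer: $11$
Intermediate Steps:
$t = -11$
$- t = \left(-1\right) \left(-11\right) = 11$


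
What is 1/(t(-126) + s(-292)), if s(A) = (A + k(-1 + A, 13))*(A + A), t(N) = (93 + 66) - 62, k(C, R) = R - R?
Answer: 1/170625 ≈ 5.8608e-6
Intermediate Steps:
k(C, R) = 0
t(N) = 97 (t(N) = 159 - 62 = 97)
s(A) = 2*A² (s(A) = (A + 0)*(A + A) = A*(2*A) = 2*A²)
1/(t(-126) + s(-292)) = 1/(97 + 2*(-292)²) = 1/(97 + 2*85264) = 1/(97 + 170528) = 1/170625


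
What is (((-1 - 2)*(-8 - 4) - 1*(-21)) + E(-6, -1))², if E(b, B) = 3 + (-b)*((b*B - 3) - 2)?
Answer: 4356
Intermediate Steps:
E(b, B) = 3 - b*(-5 + B*b) (E(b, B) = 3 + (-b)*((B*b - 3) - 2) = 3 + (-b)*((-3 + B*b) - 2) = 3 + (-b)*(-5 + B*b) = 3 - b*(-5 + B*b))
(((-1 - 2)*(-8 - 4) - 1*(-21)) + E(-6, -1))² = (((-1 - 2)*(-8 - 4) - 1*(-21)) + (3 + 5*(-6) - 1*(-1)*(-6)²))² = ((-3*(-12) + 21) + (3 - 30 - 1*(-1)*36))² = ((36 + 21) + (3 - 30 + 36))² = (57 + 9)² = 66² = 4356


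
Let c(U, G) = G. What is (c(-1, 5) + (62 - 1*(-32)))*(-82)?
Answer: -8118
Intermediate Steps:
(c(-1, 5) + (62 - 1*(-32)))*(-82) = (5 + (62 - 1*(-32)))*(-82) = (5 + (62 + 32))*(-82) = (5 + 94)*(-82) = 99*(-82) = -8118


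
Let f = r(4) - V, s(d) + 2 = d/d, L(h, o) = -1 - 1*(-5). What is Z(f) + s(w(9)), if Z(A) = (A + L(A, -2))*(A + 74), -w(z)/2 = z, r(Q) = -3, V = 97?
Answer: 2495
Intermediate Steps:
w(z) = -2*z
L(h, o) = 4 (L(h, o) = -1 + 5 = 4)
s(d) = -1 (s(d) = -2 + d/d = -2 + 1 = -1)
f = -100 (f = -3 - 1*97 = -3 - 97 = -100)
Z(A) = (4 + A)*(74 + A) (Z(A) = (A + 4)*(A + 74) = (4 + A)*(74 + A))
Z(f) + s(w(9)) = (296 + (-100)**2 + 78*(-100)) - 1 = (296 + 10000 - 7800) - 1 = 2496 - 1 = 2495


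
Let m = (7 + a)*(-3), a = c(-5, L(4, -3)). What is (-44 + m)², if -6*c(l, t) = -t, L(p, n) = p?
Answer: 4489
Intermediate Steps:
c(l, t) = t/6 (c(l, t) = -(-1)*t/6 = t/6)
a = ⅔ (a = (⅙)*4 = ⅔ ≈ 0.66667)
m = -23 (m = (7 + ⅔)*(-3) = (23/3)*(-3) = -23)
(-44 + m)² = (-44 - 23)² = (-67)² = 4489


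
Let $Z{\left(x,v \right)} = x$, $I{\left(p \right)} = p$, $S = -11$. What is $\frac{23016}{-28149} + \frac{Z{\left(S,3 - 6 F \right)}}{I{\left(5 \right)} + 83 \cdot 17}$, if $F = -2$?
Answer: $- \frac{10966765}{13286328} \approx -0.82542$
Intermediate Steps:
$\frac{23016}{-28149} + \frac{Z{\left(S,3 - 6 F \right)}}{I{\left(5 \right)} + 83 \cdot 17} = \frac{23016}{-28149} - \frac{11}{5 + 83 \cdot 17} = 23016 \left(- \frac{1}{28149}\right) - \frac{11}{5 + 1411} = - \frac{7672}{9383} - \frac{11}{1416} = - \frac{10966765}{13286328}$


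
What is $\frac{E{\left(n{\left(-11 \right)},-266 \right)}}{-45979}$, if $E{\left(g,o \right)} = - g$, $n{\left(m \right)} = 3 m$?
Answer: $- \frac{33}{45979} \approx -0.00071772$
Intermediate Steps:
$\frac{E{\left(n{\left(-11 \right)},-266 \right)}}{-45979} = \frac{\left(-1\right) 3 \left(-11\right)}{-45979} = \left(-1\right) \left(-33\right) \left(- \frac{1}{45979}\right) = 33 \left(- \frac{1}{45979}\right) = - \frac{33}{45979}$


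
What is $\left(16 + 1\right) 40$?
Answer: $680$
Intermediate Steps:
$\left(16 + 1\right) 40 = 17 \cdot 40 = 680$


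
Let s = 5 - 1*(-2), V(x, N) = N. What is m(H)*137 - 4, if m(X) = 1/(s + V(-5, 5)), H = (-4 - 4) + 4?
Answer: 89/12 ≈ 7.4167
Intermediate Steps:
H = -4 (H = -8 + 4 = -4)
s = 7 (s = 5 + 2 = 7)
m(X) = 1/12 (m(X) = 1/(7 + 5) = 1/12)
m(H)*137 - 4 = (1/12)*137 - 4 = 137/12 - 4 = 89/12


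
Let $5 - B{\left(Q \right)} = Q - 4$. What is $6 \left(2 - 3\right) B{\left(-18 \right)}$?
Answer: $-162$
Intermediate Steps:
$B{\left(Q \right)} = 9 - Q$ ($B{\left(Q \right)} = 5 - \left(Q - 4\right) = 5 - \left(-4 + Q\right) = 9 - Q$)
$6 \left(2 - 3\right) B{\left(-18 \right)} = 6 \left(2 - 3\right) \left(9 - -18\right) = 6 \left(-1\right) \left(9 + 18\right) = \left(-6\right) 27 = -162$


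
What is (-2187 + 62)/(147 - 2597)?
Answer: 85/98 ≈ 0.86735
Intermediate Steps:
(-2187 + 62)/(147 - 2597) = -2125/(-2450) = -2125*(-1/2450) = 85/98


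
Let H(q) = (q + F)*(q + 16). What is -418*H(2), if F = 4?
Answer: -45144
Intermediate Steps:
H(q) = (4 + q)*(16 + q) (H(q) = (q + 4)*(q + 16) = (4 + q)*(16 + q))
-418*H(2) = -418*(64 + 2**2 + 20*2) = -418*(64 + 4 + 40) = -418*108 = -45144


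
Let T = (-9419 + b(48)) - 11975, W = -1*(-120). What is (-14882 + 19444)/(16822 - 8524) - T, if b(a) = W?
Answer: 88268107/4149 ≈ 21275.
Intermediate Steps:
W = 120
b(a) = 120
T = -21274 (T = (-9419 + 120) - 11975 = -9299 - 11975 = -21274)
(-14882 + 19444)/(16822 - 8524) - T = (-14882 + 19444)/(16822 - 8524) - 1*(-21274) = 4562/8298 + 21274 = 4562*(1/8298) + 21274 = 2281/4149 + 21274 = 88268107/4149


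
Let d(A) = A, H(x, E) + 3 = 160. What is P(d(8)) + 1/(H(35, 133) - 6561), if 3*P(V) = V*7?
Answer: 358621/19212 ≈ 18.667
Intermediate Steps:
H(x, E) = 157 (H(x, E) = -3 + 160 = 157)
P(V) = 7*V/3 (P(V) = (V*7)/3 = (7*V)/3 = 7*V/3)
P(d(8)) + 1/(H(35, 133) - 6561) = (7/3)*8 + 1/(157 - 6561) = 56/3 + 1/(-6404) = 56/3 - 1/6404 = 358621/19212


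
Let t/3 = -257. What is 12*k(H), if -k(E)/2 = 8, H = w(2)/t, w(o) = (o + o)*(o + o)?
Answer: -192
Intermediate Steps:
t = -771 (t = 3*(-257) = -771)
w(o) = 4*o**2 (w(o) = (2*o)*(2*o) = 4*o**2)
H = -16/771 (H = (4*2**2)/(-771) = (4*4)*(-1/771) = 16*(-1/771) = -16/771 ≈ -0.020752)
k(E) = -16 (k(E) = -2*8 = -16)
12*k(H) = 12*(-16) = -192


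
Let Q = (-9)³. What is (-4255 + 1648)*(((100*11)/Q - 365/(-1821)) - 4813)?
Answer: 1851270625336/147501 ≈ 1.2551e+7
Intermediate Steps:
Q = -729
(-4255 + 1648)*(((100*11)/Q - 365/(-1821)) - 4813) = (-4255 + 1648)*(((100*11)/(-729) - 365/(-1821)) - 4813) = -2607*((1100*(-1/729) - 365*(-1/1821)) - 4813) = -2607*((-1100/729 + 365/1821) - 4813) = -2607*(-579005/442503 - 4813) = -2607*(-2130345944/442503) = 1851270625336/147501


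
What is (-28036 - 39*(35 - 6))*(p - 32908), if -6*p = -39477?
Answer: 1535846719/2 ≈ 7.6792e+8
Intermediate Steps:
p = 13159/2 (p = -1/6*(-39477) = 13159/2 ≈ 6579.5)
(-28036 - 39*(35 - 6))*(p - 32908) = (-28036 - 39*(35 - 6))*(13159/2 - 32908) = (-28036 - 39*29)*(-52657/2) = (-28036 - 1131)*(-52657/2) = -29167*(-52657/2) = 1535846719/2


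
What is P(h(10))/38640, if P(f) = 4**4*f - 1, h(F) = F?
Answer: 853/12880 ≈ 0.066227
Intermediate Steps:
P(f) = -1 + 256*f (P(f) = 256*f - 1 = -1 + 256*f)
P(h(10))/38640 = (-1 + 256*10)/38640 = (-1 + 2560)*(1/38640) = 2559*(1/38640) = 853/12880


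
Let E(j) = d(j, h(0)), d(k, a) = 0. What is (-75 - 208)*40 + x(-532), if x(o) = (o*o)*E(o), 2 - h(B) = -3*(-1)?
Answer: -11320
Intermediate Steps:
h(B) = -1 (h(B) = 2 - (-3)*(-1) = 2 - 1*3 = 2 - 3 = -1)
E(j) = 0
x(o) = 0 (x(o) = (o*o)*0 = o²*0 = 0)
(-75 - 208)*40 + x(-532) = (-75 - 208)*40 + 0 = -283*40 + 0 = -11320 + 0 = -11320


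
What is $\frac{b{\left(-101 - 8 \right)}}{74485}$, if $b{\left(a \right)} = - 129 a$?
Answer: $\frac{14061}{74485} \approx 0.18878$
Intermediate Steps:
$\frac{b{\left(-101 - 8 \right)}}{74485} = \frac{\left(-129\right) \left(-101 - 8\right)}{74485} = - 129 \left(-101 - 8\right) \frac{1}{74485} = \left(-129\right) \left(-109\right) \frac{1}{74485} = 14061 \cdot \frac{1}{74485} = \frac{14061}{74485}$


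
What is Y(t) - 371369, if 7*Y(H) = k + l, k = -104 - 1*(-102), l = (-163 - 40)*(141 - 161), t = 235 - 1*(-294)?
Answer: -2595525/7 ≈ -3.7079e+5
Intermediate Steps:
t = 529 (t = 235 + 294 = 529)
l = 4060 (l = -203*(-20) = 4060)
k = -2 (k = -104 + 102 = -2)
Y(H) = 4058/7 (Y(H) = (-2 + 4060)/7 = (⅐)*4058 = 4058/7)
Y(t) - 371369 = 4058/7 - 371369 = -2595525/7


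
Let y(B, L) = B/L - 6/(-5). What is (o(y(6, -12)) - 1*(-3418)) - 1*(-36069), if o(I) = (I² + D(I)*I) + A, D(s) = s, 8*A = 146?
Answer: 3950623/100 ≈ 39506.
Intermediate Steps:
A = 73/4 (A = (⅛)*146 = 73/4 ≈ 18.250)
y(B, L) = 6/5 + B/L (y(B, L) = B/L - 6*(-⅕) = B/L + 6/5 = 6/5 + B/L)
o(I) = 73/4 + 2*I² (o(I) = (I² + I*I) + 73/4 = (I² + I²) + 73/4 = 2*I² + 73/4 = 73/4 + 2*I²)
(o(y(6, -12)) - 1*(-3418)) - 1*(-36069) = ((73/4 + 2*(6/5 + 6/(-12))²) - 1*(-3418)) - 1*(-36069) = ((73/4 + 2*(6/5 + 6*(-1/12))²) + 3418) + 36069 = ((73/4 + 2*(6/5 - ½)²) + 3418) + 36069 = ((73/4 + 2*(7/10)²) + 3418) + 36069 = ((73/4 + 2*(49/100)) + 3418) + 36069 = ((73/4 + 49/50) + 3418) + 36069 = (1923/100 + 3418) + 36069 = 343723/100 + 36069 = 3950623/100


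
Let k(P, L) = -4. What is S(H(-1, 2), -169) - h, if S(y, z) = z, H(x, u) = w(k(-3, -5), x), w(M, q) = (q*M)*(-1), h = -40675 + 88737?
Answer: -48231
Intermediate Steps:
h = 48062
w(M, q) = -M*q (w(M, q) = (M*q)*(-1) = -M*q)
H(x, u) = 4*x (H(x, u) = -1*(-4)*x = 4*x)
S(H(-1, 2), -169) - h = -169 - 1*48062 = -169 - 48062 = -48231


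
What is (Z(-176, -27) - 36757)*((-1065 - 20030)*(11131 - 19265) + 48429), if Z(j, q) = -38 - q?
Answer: -6310681526112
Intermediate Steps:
(Z(-176, -27) - 36757)*((-1065 - 20030)*(11131 - 19265) + 48429) = ((-38 - 1*(-27)) - 36757)*((-1065 - 20030)*(11131 - 19265) + 48429) = ((-38 + 27) - 36757)*(-21095*(-8134) + 48429) = (-11 - 36757)*(171586730 + 48429) = -36768*171635159 = -6310681526112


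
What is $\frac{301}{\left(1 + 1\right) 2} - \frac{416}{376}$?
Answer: $\frac{13939}{188} \approx 74.144$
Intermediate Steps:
$\frac{301}{\left(1 + 1\right) 2} - \frac{416}{376} = \frac{301}{2 \cdot 2} - \frac{52}{47} = \frac{301}{4} - \frac{52}{47} = \frac{13939}{188}$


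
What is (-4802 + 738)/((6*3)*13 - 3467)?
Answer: 4064/3233 ≈ 1.2570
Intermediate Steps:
(-4802 + 738)/((6*3)*13 - 3467) = -4064/(18*13 - 3467) = -4064/(234 - 3467) = -4064/(-3233) = -4064*(-1/3233) = 4064/3233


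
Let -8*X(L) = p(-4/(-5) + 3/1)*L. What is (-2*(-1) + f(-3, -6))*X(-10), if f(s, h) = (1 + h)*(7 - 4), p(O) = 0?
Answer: 0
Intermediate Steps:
f(s, h) = 3 + 3*h (f(s, h) = (1 + h)*3 = 3 + 3*h)
X(L) = 0 (X(L) = -0*L = -⅛*0 = 0)
(-2*(-1) + f(-3, -6))*X(-10) = (-2*(-1) + (3 + 3*(-6)))*0 = (2 + (3 - 18))*0 = (2 - 15)*0 = -13*0 = 0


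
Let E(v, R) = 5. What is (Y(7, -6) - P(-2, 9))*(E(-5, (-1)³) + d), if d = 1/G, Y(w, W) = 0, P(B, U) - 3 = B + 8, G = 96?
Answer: -1443/32 ≈ -45.094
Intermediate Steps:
P(B, U) = 11 + B (P(B, U) = 3 + (B + 8) = 3 + (8 + B) = 11 + B)
d = 1/96 ≈ 0.010417
(Y(7, -6) - P(-2, 9))*(E(-5, (-1)³) + d) = (0 - (11 - 2))*(5 + 1/96) = (0 - 1*9)*(481/96) = (0 - 9)*(481/96) = -9*481/96 = -1443/32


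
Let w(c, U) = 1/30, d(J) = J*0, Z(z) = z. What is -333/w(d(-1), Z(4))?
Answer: -9990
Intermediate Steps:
d(J) = 0
w(c, U) = 1/30
-333/w(d(-1), Z(4)) = -333/1/30 = -333*30 = -9990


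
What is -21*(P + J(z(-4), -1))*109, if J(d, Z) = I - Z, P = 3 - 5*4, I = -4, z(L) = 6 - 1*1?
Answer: 45780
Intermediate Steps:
z(L) = 5 (z(L) = 6 - 1 = 5)
P = -17 (P = 3 - 20 = -17)
J(d, Z) = -4 - Z
-21*(P + J(z(-4), -1))*109 = -21*(-17 + (-4 - 1*(-1)))*109 = -21*(-17 + (-4 + 1))*109 = -21*(-17 - 3)*109 = -21*(-20)*109 = 420*109 = 45780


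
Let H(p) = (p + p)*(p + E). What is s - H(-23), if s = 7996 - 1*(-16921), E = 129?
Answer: 29793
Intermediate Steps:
s = 24917 (s = 7996 + 16921 = 24917)
H(p) = 2*p*(129 + p) (H(p) = (p + p)*(p + 129) = (2*p)*(129 + p) = 2*p*(129 + p))
s - H(-23) = 24917 - 2*(-23)*(129 - 23) = 24917 - 2*(-23)*106 = 24917 - 1*(-4876) = 24917 + 4876 = 29793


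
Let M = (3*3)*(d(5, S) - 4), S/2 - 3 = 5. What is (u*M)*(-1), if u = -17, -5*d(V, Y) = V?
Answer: -765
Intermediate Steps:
S = 16 (S = 6 + 2*5 = 6 + 10 = 16)
d(V, Y) = -V/5
M = -45 (M = (3*3)*(-1/5*5 - 4) = 9*(-1 - 4) = 9*(-5) = -45)
(u*M)*(-1) = -17*(-45)*(-1) = 765*(-1) = -765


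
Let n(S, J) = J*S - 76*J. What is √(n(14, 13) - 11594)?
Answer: 20*I*√31 ≈ 111.36*I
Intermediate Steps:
n(S, J) = -76*J + J*S
√(n(14, 13) - 11594) = √(13*(-76 + 14) - 11594) = √(13*(-62) - 11594) = √(-806 - 11594) = √(-12400) = 20*I*√31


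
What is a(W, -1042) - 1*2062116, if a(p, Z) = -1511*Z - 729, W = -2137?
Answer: -488383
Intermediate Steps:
a(p, Z) = -729 - 1511*Z
a(W, -1042) - 1*2062116 = (-729 - 1511*(-1042)) - 1*2062116 = (-729 + 1574462) - 2062116 = 1573733 - 2062116 = -488383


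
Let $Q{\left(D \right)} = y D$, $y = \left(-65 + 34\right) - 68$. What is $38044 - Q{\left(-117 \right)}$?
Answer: $26461$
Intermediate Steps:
$y = -99$ ($y = -31 - 68 = -99$)
$Q{\left(D \right)} = - 99 D$
$38044 - Q{\left(-117 \right)} = 38044 - \left(-99\right) \left(-117\right) = 38044 - 11583 = 26461$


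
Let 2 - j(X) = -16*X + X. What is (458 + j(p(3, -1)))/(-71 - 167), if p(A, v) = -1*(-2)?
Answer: -35/17 ≈ -2.0588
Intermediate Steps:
p(A, v) = 2
j(X) = 2 + 15*X (j(X) = 2 - (-16*X + X) = 2 - (-15)*X = 2 + 15*X)
(458 + j(p(3, -1)))/(-71 - 167) = (458 + (2 + 15*2))/(-71 - 167) = (458 + (2 + 30))/(-238) = (458 + 32)*(-1/238) = 490*(-1/238) = -35/17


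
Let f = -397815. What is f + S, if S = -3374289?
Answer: -3772104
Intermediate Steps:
f + S = -397815 - 3374289 = -3772104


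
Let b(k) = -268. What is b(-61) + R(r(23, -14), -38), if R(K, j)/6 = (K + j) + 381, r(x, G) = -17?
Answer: 1688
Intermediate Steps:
R(K, j) = 2286 + 6*K + 6*j (R(K, j) = 6*((K + j) + 381) = 6*(381 + K + j) = 2286 + 6*K + 6*j)
b(-61) + R(r(23, -14), -38) = -268 + (2286 + 6*(-17) + 6*(-38)) = -268 + (2286 - 102 - 228) = -268 + 1956 = 1688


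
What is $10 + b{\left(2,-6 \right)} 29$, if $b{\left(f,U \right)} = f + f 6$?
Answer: $416$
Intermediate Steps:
$b{\left(f,U \right)} = 7 f$ ($b{\left(f,U \right)} = f + 6 f = 7 f$)
$10 + b{\left(2,-6 \right)} 29 = 10 + 7 \cdot 2 \cdot 29 = 10 + 14 \cdot 29 = 10 + 406 = 416$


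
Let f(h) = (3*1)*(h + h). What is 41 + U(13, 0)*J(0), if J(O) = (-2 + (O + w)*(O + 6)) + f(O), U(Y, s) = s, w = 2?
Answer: 41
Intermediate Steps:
f(h) = 6*h (f(h) = 3*(2*h) = 6*h)
J(O) = -2 + 6*O + (2 + O)*(6 + O) (J(O) = (-2 + (O + 2)*(O + 6)) + 6*O = (-2 + (2 + O)*(6 + O)) + 6*O = -2 + 6*O + (2 + O)*(6 + O))
41 + U(13, 0)*J(0) = 41 + 0*(10 + 0² + 14*0) = 41 + 0*(10 + 0 + 0) = 41 + 0*10 = 41 + 0 = 41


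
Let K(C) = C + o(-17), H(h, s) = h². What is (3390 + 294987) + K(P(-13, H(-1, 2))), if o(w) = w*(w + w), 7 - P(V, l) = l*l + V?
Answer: 298974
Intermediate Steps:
P(V, l) = 7 - V - l² (P(V, l) = 7 - (l*l + V) = 7 - (l² + V) = 7 - (V + l²) = 7 + (-V - l²) = 7 - V - l²)
o(w) = 2*w² (o(w) = w*(2*w) = 2*w²)
K(C) = 578 + C (K(C) = C + 2*(-17)² = C + 2*289 = C + 578 = 578 + C)
(3390 + 294987) + K(P(-13, H(-1, 2))) = (3390 + 294987) + (578 + (7 - 1*(-13) - ((-1)²)²)) = 298377 + (578 + (7 + 13 - 1*1²)) = 298377 + (578 + (7 + 13 - 1*1)) = 298377 + (578 + (7 + 13 - 1)) = 298377 + (578 + 19) = 298377 + 597 = 298974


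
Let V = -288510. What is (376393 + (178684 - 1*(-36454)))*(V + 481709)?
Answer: 114283197669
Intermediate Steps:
(376393 + (178684 - 1*(-36454)))*(V + 481709) = (376393 + (178684 - 1*(-36454)))*(-288510 + 481709) = (376393 + (178684 + 36454))*193199 = (376393 + 215138)*193199 = 591531*193199 = 114283197669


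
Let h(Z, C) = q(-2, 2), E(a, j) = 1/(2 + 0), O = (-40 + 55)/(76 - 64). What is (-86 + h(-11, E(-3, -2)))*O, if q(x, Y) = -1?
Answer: -435/4 ≈ -108.75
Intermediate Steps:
O = 5/4 (O = 15/12 = 15*(1/12) = 5/4 ≈ 1.2500)
E(a, j) = 1/2
h(Z, C) = -1
(-86 + h(-11, E(-3, -2)))*O = (-86 - 1)*(5/4) = -87*5/4 = -435/4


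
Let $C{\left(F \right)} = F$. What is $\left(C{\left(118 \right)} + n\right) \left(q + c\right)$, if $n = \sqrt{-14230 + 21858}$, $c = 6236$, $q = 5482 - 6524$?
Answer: $612892 + 10388 \sqrt{1907} \approx 1.0665 \cdot 10^{6}$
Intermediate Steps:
$q = -1042$
$n = 2 \sqrt{1907}$ ($n = \sqrt{7628} = 2 \sqrt{1907} \approx 87.338$)
$\left(C{\left(118 \right)} + n\right) \left(q + c\right) = \left(118 + 2 \sqrt{1907}\right) \left(-1042 + 6236\right) = \left(118 + 2 \sqrt{1907}\right) 5194 = 612892 + 10388 \sqrt{1907}$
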